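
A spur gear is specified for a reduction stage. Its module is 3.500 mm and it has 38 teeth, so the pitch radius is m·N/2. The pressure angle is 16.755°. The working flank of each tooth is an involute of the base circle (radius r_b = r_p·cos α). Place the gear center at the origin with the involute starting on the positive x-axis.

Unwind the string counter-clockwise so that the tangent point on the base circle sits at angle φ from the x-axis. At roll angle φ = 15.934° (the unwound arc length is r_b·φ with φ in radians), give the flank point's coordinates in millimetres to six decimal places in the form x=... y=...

x=66.091801 y=0.453006

pitch radius r_p = m·N/2 = 3.500·38/2 = 66.500000
base radius r_b = r_p·cos α = 66.500000·cos 16.755° = 63.676823
roll angle φ = 15.934° = 0.27810076 rad
x = r_b·(cos φ + φ·sin φ) = 63.676823·(0.96157857 + 0.27810076·0.27452988) = 66.091801
y = r_b·(sin φ − φ·cos φ) = 63.676823·(0.27452988 − 0.27810076·0.96157857) = 0.453006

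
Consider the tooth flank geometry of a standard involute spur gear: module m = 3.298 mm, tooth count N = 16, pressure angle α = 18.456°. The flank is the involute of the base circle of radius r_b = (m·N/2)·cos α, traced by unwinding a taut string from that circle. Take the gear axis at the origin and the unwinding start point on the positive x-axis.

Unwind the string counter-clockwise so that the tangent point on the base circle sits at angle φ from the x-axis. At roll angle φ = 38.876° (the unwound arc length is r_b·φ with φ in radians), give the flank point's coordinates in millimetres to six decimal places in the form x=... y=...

pitch radius r_p = m·N/2 = 3.298·16/2 = 26.384000
base radius r_b = r_p·cos α = 26.384000·cos 18.456° = 25.026993
roll angle φ = 38.876° = 0.67851420 rad
x = r_b·(cos φ + φ·sin φ) = 25.026993·(0.77850612 + 0.67851420·0.62763701) = 30.141678
y = r_b·(sin φ − φ·cos φ) = 25.026993·(0.62763701 − 0.67851420·0.77850612) = 2.487922

x=30.141678 y=2.487922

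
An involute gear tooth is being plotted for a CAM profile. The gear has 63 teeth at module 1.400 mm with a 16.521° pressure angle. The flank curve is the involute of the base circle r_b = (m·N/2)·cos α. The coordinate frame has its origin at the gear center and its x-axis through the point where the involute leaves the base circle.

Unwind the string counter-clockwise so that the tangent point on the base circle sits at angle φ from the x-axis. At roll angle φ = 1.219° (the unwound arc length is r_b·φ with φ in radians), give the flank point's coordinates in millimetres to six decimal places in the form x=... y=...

x=42.288925 y=0.000136

pitch radius r_p = m·N/2 = 1.400·63/2 = 44.100000
base radius r_b = r_p·cos α = 44.100000·cos 16.521° = 42.279357
roll angle φ = 1.219° = 0.02127556 rad
x = r_b·(cos φ + φ·sin φ) = 42.279357·(0.99977368 + 0.02127556·0.02127396) = 42.288925
y = r_b·(sin φ − φ·cos φ) = 42.279357·(0.02127396 − 0.02127556·0.99977368) = 0.000136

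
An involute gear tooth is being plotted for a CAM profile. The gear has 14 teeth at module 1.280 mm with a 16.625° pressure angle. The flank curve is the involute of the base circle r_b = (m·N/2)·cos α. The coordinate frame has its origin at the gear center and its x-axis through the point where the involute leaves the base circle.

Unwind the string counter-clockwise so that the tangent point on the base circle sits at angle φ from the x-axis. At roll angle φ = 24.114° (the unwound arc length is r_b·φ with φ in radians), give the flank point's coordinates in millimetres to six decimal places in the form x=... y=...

x=9.312484 y=0.209590

pitch radius r_p = m·N/2 = 1.280·14/2 = 8.960000
base radius r_b = r_p·cos α = 8.960000·cos 16.625° = 8.585453
roll angle φ = 24.114° = 0.42086870 rad
x = r_b·(cos φ + φ·sin φ) = 8.585453·(0.91273438 + 0.42086870·0.40855350) = 9.312484
y = r_b·(sin φ − φ·cos φ) = 8.585453·(0.40855350 − 0.42086870·0.91273438) = 0.209590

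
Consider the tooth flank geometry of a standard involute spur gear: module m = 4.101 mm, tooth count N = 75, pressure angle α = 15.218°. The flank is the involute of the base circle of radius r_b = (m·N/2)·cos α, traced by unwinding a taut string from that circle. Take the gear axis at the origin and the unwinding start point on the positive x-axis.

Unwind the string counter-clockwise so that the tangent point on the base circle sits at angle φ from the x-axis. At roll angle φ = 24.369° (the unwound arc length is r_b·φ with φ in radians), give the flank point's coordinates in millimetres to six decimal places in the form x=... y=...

pitch radius r_p = m·N/2 = 4.101·75/2 = 153.787500
base radius r_b = r_p·cos α = 153.787500·cos 15.218° = 148.394799
roll angle φ = 24.369° = 0.42531929 rad
x = r_b·(cos φ + φ·sin φ) = 148.394799·(0.91090704 + 0.42531929·0.41261164) = 161.215921
y = r_b·(sin φ − φ·cos φ) = 148.394799·(0.41261164 − 0.42531929·0.91090704) = 3.737369

x=161.215921 y=3.737369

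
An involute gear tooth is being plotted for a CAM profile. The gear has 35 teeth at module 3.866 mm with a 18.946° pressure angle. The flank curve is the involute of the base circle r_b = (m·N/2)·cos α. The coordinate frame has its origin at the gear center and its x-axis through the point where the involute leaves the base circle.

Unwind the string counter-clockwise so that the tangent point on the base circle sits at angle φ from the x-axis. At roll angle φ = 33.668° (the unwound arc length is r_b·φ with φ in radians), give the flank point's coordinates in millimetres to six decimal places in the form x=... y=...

x=74.101908 y=4.180255

pitch radius r_p = m·N/2 = 3.866·35/2 = 67.655000
base radius r_b = r_p·cos α = 67.655000·cos 18.946° = 63.989790
roll angle φ = 33.668° = 0.58761745 rad
x = r_b·(cos φ + φ·sin φ) = 63.989790·(0.83226388 + 0.58761745·0.55437969) = 74.101908
y = r_b·(sin φ − φ·cos φ) = 63.989790·(0.55437969 − 0.58761745·0.83226388) = 4.180255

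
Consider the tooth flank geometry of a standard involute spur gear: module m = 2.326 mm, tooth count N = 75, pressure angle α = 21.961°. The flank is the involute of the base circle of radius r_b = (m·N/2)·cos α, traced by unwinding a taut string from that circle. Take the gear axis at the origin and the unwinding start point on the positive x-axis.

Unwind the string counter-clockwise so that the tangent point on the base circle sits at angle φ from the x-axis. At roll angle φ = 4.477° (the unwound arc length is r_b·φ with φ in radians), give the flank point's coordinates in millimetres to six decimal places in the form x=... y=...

pitch radius r_p = m·N/2 = 2.326·75/2 = 87.225000
base radius r_b = r_p·cos α = 87.225000·cos 21.961° = 80.895834
roll angle φ = 4.477° = 0.07813839 rad
x = r_b·(cos φ + φ·sin φ) = 80.895834·(0.99694875 + 0.07813839·0.07805890) = 81.142416
y = r_b·(sin φ − φ·cos φ) = 80.895834·(0.07805890 − 0.07813839·0.99694875) = 0.012857

x=81.142416 y=0.012857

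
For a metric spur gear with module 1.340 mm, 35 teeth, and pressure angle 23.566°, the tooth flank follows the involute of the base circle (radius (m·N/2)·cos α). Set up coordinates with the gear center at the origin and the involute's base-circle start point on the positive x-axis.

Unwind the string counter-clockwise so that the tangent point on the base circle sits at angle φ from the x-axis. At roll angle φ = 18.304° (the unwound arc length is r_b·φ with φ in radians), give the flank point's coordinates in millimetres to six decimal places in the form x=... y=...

pitch radius r_p = m·N/2 = 1.340·35/2 = 23.450000
base radius r_b = r_p·cos α = 23.450000·cos 23.566° = 21.494273
roll angle φ = 18.304° = 0.31946507 rad
x = r_b·(cos φ + φ·sin φ) = 21.494273·(0.94940355 + 0.31946507·0.31405874) = 22.563277
y = r_b·(sin φ − φ·cos φ) = 21.494273·(0.31405874 − 0.31946507·0.94940355) = 0.231224

x=22.563277 y=0.231224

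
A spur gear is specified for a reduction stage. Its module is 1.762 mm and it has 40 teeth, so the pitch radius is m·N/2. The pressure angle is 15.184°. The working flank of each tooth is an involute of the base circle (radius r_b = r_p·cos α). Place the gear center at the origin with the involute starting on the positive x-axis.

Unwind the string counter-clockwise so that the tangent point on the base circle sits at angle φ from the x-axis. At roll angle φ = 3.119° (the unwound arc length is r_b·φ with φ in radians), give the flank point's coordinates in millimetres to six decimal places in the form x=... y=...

pitch radius r_p = m·N/2 = 1.762·40/2 = 35.240000
base radius r_b = r_p·cos α = 35.240000·cos 15.184° = 34.009760
roll angle φ = 3.119° = 0.05443682 rad
x = r_b·(cos φ + φ·sin φ) = 34.009760·(0.99851868 + 0.05443682·0.05440994) = 34.060114
y = r_b·(sin φ − φ·cos φ) = 34.009760·(0.05440994 − 0.05443682·0.99851868) = 0.001828

x=34.060114 y=0.001828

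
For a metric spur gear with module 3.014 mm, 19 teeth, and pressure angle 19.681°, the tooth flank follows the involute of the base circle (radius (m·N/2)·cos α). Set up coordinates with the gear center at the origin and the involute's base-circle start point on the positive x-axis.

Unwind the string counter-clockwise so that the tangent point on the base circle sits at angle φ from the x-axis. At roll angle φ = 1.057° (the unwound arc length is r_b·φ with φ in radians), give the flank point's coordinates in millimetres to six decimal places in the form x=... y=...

pitch radius r_p = m·N/2 = 3.014·19/2 = 28.633000
base radius r_b = r_p·cos α = 28.633000·cos 19.681° = 26.960325
roll angle φ = 1.057° = 0.01844813 rad
x = r_b·(cos φ + φ·sin φ) = 26.960325·(0.99982984 + 0.01844813·0.01844708) = 26.964913
y = r_b·(sin φ − φ·cos φ) = 26.960325·(0.01844708 − 0.01844813·0.99982984) = 0.000056

x=26.964913 y=0.000056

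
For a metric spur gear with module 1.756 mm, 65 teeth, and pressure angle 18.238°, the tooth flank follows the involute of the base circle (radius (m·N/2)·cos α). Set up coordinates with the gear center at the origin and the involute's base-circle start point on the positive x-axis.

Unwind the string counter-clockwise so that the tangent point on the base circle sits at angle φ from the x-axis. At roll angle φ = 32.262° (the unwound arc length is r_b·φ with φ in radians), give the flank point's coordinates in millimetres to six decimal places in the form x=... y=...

x=62.126608 y=3.124468

pitch radius r_p = m·N/2 = 1.756·65/2 = 57.070000
base radius r_b = r_p·cos α = 57.070000·cos 18.238° = 54.203071
roll angle φ = 32.262° = 0.56307812 rad
x = r_b·(cos φ + φ·sin φ) = 54.203071·(0.84561604 + 0.56307812·0.53379163) = 62.126608
y = r_b·(sin φ − φ·cos φ) = 54.203071·(0.53379163 − 0.56307812·0.84561604) = 3.124468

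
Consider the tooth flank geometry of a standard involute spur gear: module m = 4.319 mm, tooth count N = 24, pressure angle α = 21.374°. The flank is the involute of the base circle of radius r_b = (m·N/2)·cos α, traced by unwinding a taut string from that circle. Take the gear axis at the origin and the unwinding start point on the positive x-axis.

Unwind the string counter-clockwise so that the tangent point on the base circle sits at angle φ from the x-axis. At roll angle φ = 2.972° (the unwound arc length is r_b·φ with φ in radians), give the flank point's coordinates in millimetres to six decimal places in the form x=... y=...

pitch radius r_p = m·N/2 = 4.319·24/2 = 51.828000
base radius r_b = r_p·cos α = 51.828000·cos 21.374° = 48.263337
roll angle φ = 2.972° = 0.05187119 rad
x = r_b·(cos φ + φ·sin φ) = 48.263337·(0.99865499 + 0.05187119·0.05184793) = 48.328223
y = r_b·(sin φ − φ·cos φ) = 48.263337·(0.05184793 − 0.05187119·0.99865499) = 0.002245

x=48.328223 y=0.002245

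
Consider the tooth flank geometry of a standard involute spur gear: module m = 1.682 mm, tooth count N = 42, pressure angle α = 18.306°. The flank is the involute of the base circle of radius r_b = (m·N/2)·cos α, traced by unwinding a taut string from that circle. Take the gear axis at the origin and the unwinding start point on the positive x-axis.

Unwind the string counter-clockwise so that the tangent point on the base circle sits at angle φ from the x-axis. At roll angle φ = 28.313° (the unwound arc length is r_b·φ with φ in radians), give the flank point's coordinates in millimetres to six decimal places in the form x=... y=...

x=37.382240 y=1.316186

pitch radius r_p = m·N/2 = 1.682·42/2 = 35.322000
base radius r_b = r_p·cos α = 35.322000·cos 18.306° = 33.534445
roll angle φ = 28.313° = 0.49415507 rad
x = r_b·(cos φ + φ·sin φ) = 33.534445·(0.88036976 + 0.49415507·0.47428797) = 37.382240
y = r_b·(sin φ − φ·cos φ) = 33.534445·(0.47428797 − 0.49415507·0.88036976) = 1.316186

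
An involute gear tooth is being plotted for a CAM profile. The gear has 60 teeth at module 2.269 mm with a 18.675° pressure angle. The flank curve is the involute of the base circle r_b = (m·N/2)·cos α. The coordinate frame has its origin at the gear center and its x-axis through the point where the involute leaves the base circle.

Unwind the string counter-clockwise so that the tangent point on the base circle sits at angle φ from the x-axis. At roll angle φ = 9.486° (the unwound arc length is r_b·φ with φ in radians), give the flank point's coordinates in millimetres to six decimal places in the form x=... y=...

x=65.363879 y=0.097283

pitch radius r_p = m·N/2 = 2.269·60/2 = 68.070000
base radius r_b = r_p·cos α = 68.070000·cos 18.675° = 64.486120
roll angle φ = 9.486° = 0.16556193 rad
x = r_b·(cos φ + φ·sin φ) = 64.486120·(0.98632590 + 0.16556193·0.16480661) = 65.363879
y = r_b·(sin φ − φ·cos φ) = 64.486120·(0.16480661 − 0.16556193·0.98632590) = 0.097283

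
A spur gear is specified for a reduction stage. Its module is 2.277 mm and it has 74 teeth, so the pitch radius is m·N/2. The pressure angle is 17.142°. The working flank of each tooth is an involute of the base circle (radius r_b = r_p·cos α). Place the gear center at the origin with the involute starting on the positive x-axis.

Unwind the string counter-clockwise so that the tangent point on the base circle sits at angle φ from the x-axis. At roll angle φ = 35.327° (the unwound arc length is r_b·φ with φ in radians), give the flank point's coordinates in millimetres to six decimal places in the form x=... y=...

pitch radius r_p = m·N/2 = 2.277·74/2 = 84.249000
base radius r_b = r_p·cos α = 84.249000·cos 17.142° = 80.506425
roll angle φ = 35.327° = 0.61657246 rad
x = r_b·(cos φ + φ·sin φ) = 80.506425·(0.81586519 + 0.61657246·0.57824216) = 94.385200
y = r_b·(sin φ − φ·cos φ) = 80.506425·(0.57824216 − 0.61657246·0.81586519) = 6.054256

x=94.385200 y=6.054256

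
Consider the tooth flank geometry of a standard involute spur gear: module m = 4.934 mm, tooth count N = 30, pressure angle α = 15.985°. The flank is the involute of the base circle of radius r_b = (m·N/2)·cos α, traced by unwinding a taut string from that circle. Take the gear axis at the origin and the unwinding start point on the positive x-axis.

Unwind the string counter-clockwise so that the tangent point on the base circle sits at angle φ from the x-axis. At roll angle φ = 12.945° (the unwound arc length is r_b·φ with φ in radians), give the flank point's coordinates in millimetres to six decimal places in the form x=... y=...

pitch radius r_p = m·N/2 = 4.934·30/2 = 74.010000
base radius r_b = r_p·cos α = 74.010000·cos 15.985° = 71.148316
roll angle φ = 12.945° = 0.22593287 rad
x = r_b·(cos φ + φ·sin φ) = 71.148316·(0.97458555 + 0.22593287·0.22401562) = 72.941115
y = r_b·(sin φ − φ·cos φ) = 71.148316·(0.22401562 − 0.22593287·0.97458555) = 0.272122

x=72.941115 y=0.272122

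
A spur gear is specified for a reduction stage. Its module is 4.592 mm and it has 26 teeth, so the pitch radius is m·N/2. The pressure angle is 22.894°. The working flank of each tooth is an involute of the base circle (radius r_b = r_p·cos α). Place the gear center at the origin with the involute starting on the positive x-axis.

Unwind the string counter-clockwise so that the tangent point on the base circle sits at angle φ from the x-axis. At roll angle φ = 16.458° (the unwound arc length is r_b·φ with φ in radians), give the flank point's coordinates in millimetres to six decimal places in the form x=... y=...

x=57.215700 y=0.430889

pitch radius r_p = m·N/2 = 4.592·26/2 = 59.696000
base radius r_b = r_p·cos α = 59.696000·cos 22.894° = 54.993516
roll angle φ = 16.458° = 0.28724629 rad
x = r_b·(cos φ + φ·sin φ) = 54.993516·(0.95902767 + 0.28724629·0.28331242) = 57.215700
y = r_b·(sin φ − φ·cos φ) = 54.993516·(0.28331242 − 0.28724629·0.95902767) = 0.430889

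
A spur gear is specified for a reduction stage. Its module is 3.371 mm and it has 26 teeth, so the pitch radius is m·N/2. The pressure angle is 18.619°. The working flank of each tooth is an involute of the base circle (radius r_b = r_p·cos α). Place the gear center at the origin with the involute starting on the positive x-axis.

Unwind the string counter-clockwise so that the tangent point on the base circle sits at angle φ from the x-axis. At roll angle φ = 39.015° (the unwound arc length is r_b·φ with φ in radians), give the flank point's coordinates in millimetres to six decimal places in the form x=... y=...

x=50.069912 y=4.171468

pitch radius r_p = m·N/2 = 3.371·26/2 = 43.823000
base radius r_b = r_p·cos α = 43.823000·cos 18.619° = 41.529418
roll angle φ = 39.015° = 0.68094021 rad
x = r_b·(cos φ + φ·sin φ) = 41.529418·(0.77698118 + 0.68094021·0.62952383) = 50.069912
y = r_b·(sin φ − φ·cos φ) = 41.529418·(0.62952383 − 0.68094021·0.77698118) = 4.171468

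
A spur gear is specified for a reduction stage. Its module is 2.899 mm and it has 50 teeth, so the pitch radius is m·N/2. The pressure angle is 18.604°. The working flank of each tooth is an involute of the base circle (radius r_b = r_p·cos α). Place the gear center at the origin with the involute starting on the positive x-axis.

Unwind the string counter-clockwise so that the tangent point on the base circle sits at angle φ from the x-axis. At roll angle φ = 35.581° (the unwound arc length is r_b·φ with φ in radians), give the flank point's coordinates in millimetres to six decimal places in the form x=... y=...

x=80.682727 y=5.274772

pitch radius r_p = m·N/2 = 2.899·50/2 = 72.475000
base radius r_b = r_p·cos α = 72.475000·cos 18.604° = 68.687902
roll angle φ = 35.581° = 0.62100560 rad
x = r_b·(cos φ + φ·sin φ) = 68.687902·(0.81329376 + 0.62100560·0.58185330) = 80.682727
y = r_b·(sin φ − φ·cos φ) = 68.687902·(0.58185330 − 0.62100560·0.81329376) = 5.274772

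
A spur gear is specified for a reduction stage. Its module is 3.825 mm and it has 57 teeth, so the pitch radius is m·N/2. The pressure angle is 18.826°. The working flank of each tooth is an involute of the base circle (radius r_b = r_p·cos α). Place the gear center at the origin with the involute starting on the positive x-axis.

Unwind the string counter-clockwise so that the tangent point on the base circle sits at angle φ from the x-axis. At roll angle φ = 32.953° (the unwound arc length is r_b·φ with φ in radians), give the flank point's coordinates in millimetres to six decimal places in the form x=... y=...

pitch radius r_p = m·N/2 = 3.825·57/2 = 109.012500
base radius r_b = r_p·cos α = 109.012500·cos 18.826° = 103.180650
roll angle φ = 32.953° = 0.57513835 rad
x = r_b·(cos φ + φ·sin φ) = 103.180650·(0.83911706 + 0.57513835·0.54395089) = 118.860401
y = r_b·(sin φ − φ·cos φ) = 103.180650·(0.54395089 − 0.57513835·0.83911706) = 6.329358

x=118.860401 y=6.329358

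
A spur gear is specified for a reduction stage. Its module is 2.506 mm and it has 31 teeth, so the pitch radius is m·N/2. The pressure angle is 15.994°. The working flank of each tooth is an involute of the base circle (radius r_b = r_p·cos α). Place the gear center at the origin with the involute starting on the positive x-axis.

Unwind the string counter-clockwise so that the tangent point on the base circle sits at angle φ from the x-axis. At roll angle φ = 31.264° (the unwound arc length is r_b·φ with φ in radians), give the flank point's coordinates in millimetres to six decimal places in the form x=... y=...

x=42.491230 y=1.962572

pitch radius r_p = m·N/2 = 2.506·31/2 = 38.843000
base radius r_b = r_p·cos α = 38.843000·cos 15.994° = 37.339409
roll angle φ = 31.264° = 0.54565974 rad
x = r_b·(cos φ + φ·sin φ) = 37.339409·(0.85478508 + 0.54565974·0.51898214) = 42.491230
y = r_b·(sin φ − φ·cos φ) = 37.339409·(0.51898214 − 0.54565974·0.85478508) = 1.962572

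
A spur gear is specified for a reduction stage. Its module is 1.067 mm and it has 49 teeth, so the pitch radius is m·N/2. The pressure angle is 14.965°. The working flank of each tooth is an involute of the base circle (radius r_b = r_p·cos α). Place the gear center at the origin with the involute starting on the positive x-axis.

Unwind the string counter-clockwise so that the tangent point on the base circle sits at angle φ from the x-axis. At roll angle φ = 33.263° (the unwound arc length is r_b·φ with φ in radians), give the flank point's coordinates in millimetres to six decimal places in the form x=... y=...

pitch radius r_p = m·N/2 = 1.067·49/2 = 26.141500
base radius r_b = r_p·cos α = 26.141500·cos 14.965° = 25.254878
roll angle φ = 33.263° = 0.58054887 rad
x = r_b·(cos φ + φ·sin φ) = 25.254878·(0.83616173 + 0.58054887·0.54848296) = 29.158851
y = r_b·(sin φ − φ·cos φ) = 25.254878·(0.54848296 − 0.58054887·0.83616173) = 1.592326

x=29.158851 y=1.592326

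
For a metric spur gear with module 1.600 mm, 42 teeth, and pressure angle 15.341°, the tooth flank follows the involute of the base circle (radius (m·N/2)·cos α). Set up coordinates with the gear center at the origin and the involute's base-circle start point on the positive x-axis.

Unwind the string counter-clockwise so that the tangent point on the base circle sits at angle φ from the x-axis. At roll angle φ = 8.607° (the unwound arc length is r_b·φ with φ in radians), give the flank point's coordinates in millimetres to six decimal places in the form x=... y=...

pitch radius r_p = m·N/2 = 1.600·42/2 = 33.600000
base radius r_b = r_p·cos α = 33.600000·cos 15.341° = 32.402776
roll angle φ = 8.607° = 0.15022049 rad
x = r_b·(cos φ + φ·sin φ) = 32.402776·(0.98873810 + 0.15022049·0.14965614) = 32.766320
y = r_b·(sin φ − φ·cos φ) = 32.402776·(0.14965614 − 0.15022049·0.98873810) = 0.036532

x=32.766320 y=0.036532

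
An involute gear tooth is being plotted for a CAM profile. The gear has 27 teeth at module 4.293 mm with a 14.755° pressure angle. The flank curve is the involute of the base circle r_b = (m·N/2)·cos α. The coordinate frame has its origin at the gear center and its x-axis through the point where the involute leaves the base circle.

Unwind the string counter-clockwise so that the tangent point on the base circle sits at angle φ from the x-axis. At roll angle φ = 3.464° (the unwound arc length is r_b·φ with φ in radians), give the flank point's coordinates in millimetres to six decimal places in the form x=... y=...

x=56.146676 y=0.004127

pitch radius r_p = m·N/2 = 4.293·27/2 = 57.955500
base radius r_b = r_p·cos α = 57.955500·cos 14.755° = 56.044343
roll angle φ = 3.464° = 0.06045821 rad
x = r_b·(cos φ + φ·sin φ) = 56.044343·(0.99817296 + 0.06045821·0.06042138) = 56.146676
y = r_b·(sin φ − φ·cos φ) = 56.044343·(0.06042138 − 0.06045821·0.99817296) = 0.004127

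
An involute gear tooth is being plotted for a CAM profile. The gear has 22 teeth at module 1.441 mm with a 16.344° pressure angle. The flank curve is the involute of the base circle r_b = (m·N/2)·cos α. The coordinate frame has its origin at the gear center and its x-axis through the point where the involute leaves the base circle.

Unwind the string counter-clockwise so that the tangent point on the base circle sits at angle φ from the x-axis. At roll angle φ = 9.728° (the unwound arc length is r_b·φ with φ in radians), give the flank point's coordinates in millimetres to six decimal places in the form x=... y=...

x=15.428112 y=0.024744

pitch radius r_p = m·N/2 = 1.441·22/2 = 15.851000
base radius r_b = r_p·cos α = 15.851000·cos 16.344° = 15.210453
roll angle φ = 9.728° = 0.16978563 rad
x = r_b·(cos φ + φ·sin φ) = 15.210453·(0.98562101 + 0.16978563·0.16897107) = 15.428112
y = r_b·(sin φ − φ·cos φ) = 15.210453·(0.16897107 − 0.16978563·0.98562101) = 0.024744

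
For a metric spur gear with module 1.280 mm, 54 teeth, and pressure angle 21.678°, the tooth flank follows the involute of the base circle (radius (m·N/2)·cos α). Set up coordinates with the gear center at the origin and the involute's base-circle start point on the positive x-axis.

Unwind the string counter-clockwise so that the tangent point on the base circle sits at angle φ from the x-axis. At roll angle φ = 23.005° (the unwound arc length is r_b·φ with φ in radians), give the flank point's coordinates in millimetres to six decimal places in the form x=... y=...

x=34.601054 y=0.681833

pitch radius r_p = m·N/2 = 1.280·54/2 = 34.560000
base radius r_b = r_p·cos α = 34.560000·cos 21.678° = 32.115726
roll angle φ = 23.005° = 0.40151299 rad
x = r_b·(cos φ + φ·sin φ) = 32.115726·(0.92047075 + 0.40151299·0.39081146) = 34.601054
y = r_b·(sin φ − φ·cos φ) = 32.115726·(0.39081146 − 0.40151299·0.92047075) = 0.681833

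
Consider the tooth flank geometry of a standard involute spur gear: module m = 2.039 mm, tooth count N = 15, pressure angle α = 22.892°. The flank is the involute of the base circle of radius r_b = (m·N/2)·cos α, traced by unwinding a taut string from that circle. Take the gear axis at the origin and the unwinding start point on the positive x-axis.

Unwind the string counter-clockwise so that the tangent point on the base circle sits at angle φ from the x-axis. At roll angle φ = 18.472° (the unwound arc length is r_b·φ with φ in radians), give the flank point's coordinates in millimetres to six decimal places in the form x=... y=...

pitch radius r_p = m·N/2 = 2.039·15/2 = 15.292500
base radius r_b = r_p·cos α = 15.292500·cos 22.892° = 14.088059
roll angle φ = 18.472° = 0.32239722 rad
x = r_b·(cos φ + φ·sin φ) = 14.088059·(0.94847861 + 0.32239722·0.31684118) = 14.801299
y = r_b·(sin φ − φ·cos φ) = 14.088059·(0.31684118 − 0.32239722·0.94847861) = 0.155734

x=14.801299 y=0.155734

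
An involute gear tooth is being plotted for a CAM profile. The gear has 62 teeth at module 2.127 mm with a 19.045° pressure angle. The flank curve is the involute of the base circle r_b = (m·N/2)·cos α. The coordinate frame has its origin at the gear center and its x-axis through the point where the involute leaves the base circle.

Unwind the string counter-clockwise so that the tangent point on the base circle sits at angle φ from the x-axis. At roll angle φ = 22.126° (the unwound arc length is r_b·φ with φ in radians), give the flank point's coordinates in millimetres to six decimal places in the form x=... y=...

pitch radius r_p = m·N/2 = 2.127·62/2 = 65.937000
base radius r_b = r_p·cos α = 65.937000·cos 19.045° = 62.327779
roll angle φ = 22.126° = 0.38617155 rad
x = r_b·(cos φ + φ·sin φ) = 62.327779·(0.92635781 + 0.38617155·0.37664467) = 66.803366
y = r_b·(sin φ − φ·cos φ) = 62.327779·(0.37664467 − 0.38617155·0.92635781) = 1.178720

x=66.803366 y=1.178720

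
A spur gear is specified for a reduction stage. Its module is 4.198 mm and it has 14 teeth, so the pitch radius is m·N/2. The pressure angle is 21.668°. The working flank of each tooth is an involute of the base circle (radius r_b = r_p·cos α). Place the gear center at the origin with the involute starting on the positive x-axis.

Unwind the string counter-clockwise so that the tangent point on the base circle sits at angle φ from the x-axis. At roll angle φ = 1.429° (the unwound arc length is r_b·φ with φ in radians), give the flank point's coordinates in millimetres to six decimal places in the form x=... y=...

x=27.318046 y=0.000141

pitch radius r_p = m·N/2 = 4.198·14/2 = 29.386000
base radius r_b = r_p·cos α = 29.386000·cos 21.668° = 27.309554
roll angle φ = 1.429° = 0.02494076 rad
x = r_b·(cos φ + φ·sin φ) = 27.309554·(0.99968900 + 0.02494076·0.02493817) = 27.318046
y = r_b·(sin φ − φ·cos φ) = 27.309554·(0.02493817 − 0.02494076·0.99968900) = 0.000141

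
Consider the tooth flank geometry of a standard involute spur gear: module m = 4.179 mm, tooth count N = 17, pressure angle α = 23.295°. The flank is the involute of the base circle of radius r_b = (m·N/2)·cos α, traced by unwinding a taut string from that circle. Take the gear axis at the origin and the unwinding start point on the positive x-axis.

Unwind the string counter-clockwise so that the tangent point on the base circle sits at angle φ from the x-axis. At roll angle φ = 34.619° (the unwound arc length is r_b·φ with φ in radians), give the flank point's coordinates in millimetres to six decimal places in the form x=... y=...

x=38.048652 y=2.312476

pitch radius r_p = m·N/2 = 4.179·17/2 = 35.521500
base radius r_b = r_p·cos α = 35.521500·cos 23.295° = 32.625819
roll angle φ = 34.619° = 0.60421553 rad
x = r_b·(cos φ + φ·sin φ) = 32.625819·(0.82294802 + 0.60421553·0.56811668) = 38.048652
y = r_b·(sin φ − φ·cos φ) = 32.625819·(0.56811668 − 0.60421553·0.82294802) = 2.312476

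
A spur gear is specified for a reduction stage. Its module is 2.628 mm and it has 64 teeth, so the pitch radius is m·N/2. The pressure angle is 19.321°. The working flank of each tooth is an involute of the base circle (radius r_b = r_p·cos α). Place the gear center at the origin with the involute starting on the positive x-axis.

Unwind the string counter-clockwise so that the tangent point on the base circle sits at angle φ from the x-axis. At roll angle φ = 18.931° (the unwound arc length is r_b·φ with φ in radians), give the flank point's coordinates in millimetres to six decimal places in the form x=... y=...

pitch radius r_p = m·N/2 = 2.628·64/2 = 84.096000
base radius r_b = r_p·cos α = 84.096000·cos 19.321° = 79.359692
roll angle φ = 18.931° = 0.33040828 rad
x = r_b·(cos φ + φ·sin φ) = 79.359692·(0.94590996 + 0.33040828·0.32442925) = 83.574015
y = r_b·(sin φ − φ·cos φ) = 79.359692·(0.32442925 − 0.33040828·0.94590996) = 0.943806

x=83.574015 y=0.943806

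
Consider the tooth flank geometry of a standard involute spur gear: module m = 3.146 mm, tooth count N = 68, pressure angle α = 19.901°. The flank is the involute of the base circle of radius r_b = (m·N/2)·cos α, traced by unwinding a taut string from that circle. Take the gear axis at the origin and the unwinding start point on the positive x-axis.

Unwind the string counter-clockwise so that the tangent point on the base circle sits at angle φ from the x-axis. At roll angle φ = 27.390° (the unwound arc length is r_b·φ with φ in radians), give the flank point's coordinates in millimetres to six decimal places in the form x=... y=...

pitch radius r_p = m·N/2 = 3.146·68/2 = 106.964000
base radius r_b = r_p·cos α = 106.964000·cos 19.901° = 100.576344
roll angle φ = 27.390° = 0.47804568 rad
x = r_b·(cos φ + φ·sin φ) = 100.576344·(0.88789569 + 0.47804568·0.46004482) = 111.420297
y = r_b·(sin φ − φ·cos φ) = 100.576344·(0.46004482 − 0.47804568·0.88789569) = 3.579524

x=111.420297 y=3.579524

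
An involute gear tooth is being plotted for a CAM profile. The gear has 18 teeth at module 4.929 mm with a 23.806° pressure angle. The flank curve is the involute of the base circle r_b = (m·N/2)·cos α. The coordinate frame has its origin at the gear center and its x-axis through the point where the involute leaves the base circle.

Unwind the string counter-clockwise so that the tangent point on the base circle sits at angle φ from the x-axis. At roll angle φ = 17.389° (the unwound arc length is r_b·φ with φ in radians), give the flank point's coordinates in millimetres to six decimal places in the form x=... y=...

pitch radius r_p = m·N/2 = 4.929·18/2 = 44.361000
base radius r_b = r_p·cos α = 44.361000·cos 23.806° = 40.586651
roll angle φ = 17.389° = 0.30349530 rad
x = r_b·(cos φ + φ·sin φ) = 40.586651·(0.95429772 + 0.30349530·0.29885759) = 42.413034
y = r_b·(sin φ − φ·cos φ) = 40.586651·(0.29885759 − 0.30349530·0.95429772) = 0.374725

x=42.413034 y=0.374725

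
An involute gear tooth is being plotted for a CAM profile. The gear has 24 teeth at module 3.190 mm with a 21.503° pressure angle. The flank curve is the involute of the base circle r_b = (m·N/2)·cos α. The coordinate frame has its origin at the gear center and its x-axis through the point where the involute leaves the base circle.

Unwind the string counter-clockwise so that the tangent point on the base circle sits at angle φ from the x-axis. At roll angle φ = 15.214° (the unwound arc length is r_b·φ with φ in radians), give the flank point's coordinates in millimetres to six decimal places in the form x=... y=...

x=36.849207 y=0.220707

pitch radius r_p = m·N/2 = 3.190·24/2 = 38.280000
base radius r_b = r_p·cos α = 38.280000·cos 21.503° = 35.615650
roll angle φ = 15.214° = 0.26553439 rad
x = r_b·(cos φ + φ·sin φ) = 35.615650·(0.96495240 + 0.26553439·0.26242497) = 36.849207
y = r_b·(sin φ − φ·cos φ) = 35.615650·(0.26242497 − 0.26553439·0.96495240) = 0.220707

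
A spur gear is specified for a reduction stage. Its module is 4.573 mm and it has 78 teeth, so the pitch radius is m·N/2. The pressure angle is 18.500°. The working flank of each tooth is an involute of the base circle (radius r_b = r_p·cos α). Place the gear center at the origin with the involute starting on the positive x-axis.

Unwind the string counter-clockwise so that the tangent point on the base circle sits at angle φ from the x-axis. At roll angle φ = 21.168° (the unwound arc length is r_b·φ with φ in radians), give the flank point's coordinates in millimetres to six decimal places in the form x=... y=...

x=180.282461 y=2.804357

pitch radius r_p = m·N/2 = 4.573·78/2 = 178.347000
base radius r_b = r_p·cos α = 178.347000·cos 18.500° = 169.130679
roll angle φ = 21.168° = 0.36945130 rad
x = r_b·(cos φ + φ·sin φ) = 169.130679·(0.93252563 + 0.36945130·0.36110381) = 180.282461
y = r_b·(sin φ − φ·cos φ) = 169.130679·(0.36110381 − 0.36945130·0.93252563) = 2.804357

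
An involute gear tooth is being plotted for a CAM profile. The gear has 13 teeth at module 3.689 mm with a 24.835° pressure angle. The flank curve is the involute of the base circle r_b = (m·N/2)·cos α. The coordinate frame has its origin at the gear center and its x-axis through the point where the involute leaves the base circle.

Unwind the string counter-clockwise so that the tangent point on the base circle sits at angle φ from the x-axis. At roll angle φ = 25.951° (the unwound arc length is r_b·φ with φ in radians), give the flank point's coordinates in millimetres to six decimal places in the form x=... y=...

x=23.879906 y=0.660262

pitch radius r_p = m·N/2 = 3.689·13/2 = 23.978500
base radius r_b = r_p·cos α = 23.978500·cos 24.835° = 21.760994
roll angle φ = 25.951° = 0.45293039 rad
x = r_b·(cos φ + φ·sin φ) = 21.760994·(0.89916862 + 0.45293039·0.43760233) = 23.879906
y = r_b·(sin φ − φ·cos φ) = 21.760994·(0.43760233 − 0.45293039·0.89916862) = 0.660262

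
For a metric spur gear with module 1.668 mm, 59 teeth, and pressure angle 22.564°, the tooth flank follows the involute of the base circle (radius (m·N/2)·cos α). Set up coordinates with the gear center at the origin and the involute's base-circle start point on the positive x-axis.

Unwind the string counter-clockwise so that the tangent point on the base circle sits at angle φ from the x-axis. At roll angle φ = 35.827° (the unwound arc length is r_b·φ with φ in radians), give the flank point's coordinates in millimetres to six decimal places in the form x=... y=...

pitch radius r_p = m·N/2 = 1.668·59/2 = 49.206000
base radius r_b = r_p·cos α = 49.206000·cos 22.564° = 45.439354
roll angle φ = 35.827° = 0.62529911 rad
x = r_b·(cos φ + φ·sin φ) = 45.439354·(0.81078807 + 0.62529911·0.58533981) = 53.473057
y = r_b·(sin φ − φ·cos φ) = 45.439354·(0.58533981 − 0.62529911·0.81078807) = 3.560389

x=53.473057 y=3.560389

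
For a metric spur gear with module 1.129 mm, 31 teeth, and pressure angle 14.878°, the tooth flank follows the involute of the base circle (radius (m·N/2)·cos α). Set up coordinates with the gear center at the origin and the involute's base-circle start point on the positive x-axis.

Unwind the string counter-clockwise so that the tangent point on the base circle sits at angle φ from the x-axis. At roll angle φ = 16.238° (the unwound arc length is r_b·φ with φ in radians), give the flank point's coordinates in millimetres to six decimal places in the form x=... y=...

pitch radius r_p = m·N/2 = 1.129·31/2 = 17.499500
base radius r_b = r_p·cos α = 17.499500·cos 14.878° = 16.912825
roll angle φ = 16.238° = 0.28340656 rad
x = r_b·(cos φ + φ·sin φ) = 16.912825·(0.96010844 + 0.28340656·0.27962794) = 17.578460
y = r_b·(sin φ − φ·cos φ) = 16.912825·(0.27962794 − 0.28340656·0.96010844) = 0.127301

x=17.578460 y=0.127301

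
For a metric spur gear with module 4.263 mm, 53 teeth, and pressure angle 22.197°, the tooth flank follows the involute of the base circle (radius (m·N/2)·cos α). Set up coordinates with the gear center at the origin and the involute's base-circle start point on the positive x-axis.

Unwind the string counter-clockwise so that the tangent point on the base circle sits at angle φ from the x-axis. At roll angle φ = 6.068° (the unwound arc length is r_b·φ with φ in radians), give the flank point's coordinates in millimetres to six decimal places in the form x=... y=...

pitch radius r_p = m·N/2 = 4.263·53/2 = 112.969500
base radius r_b = r_p·cos α = 112.969500·cos 22.197° = 104.597372
roll angle φ = 6.068° = 0.10590658 rad
x = r_b·(cos φ + φ·sin φ) = 104.597372·(0.99439714 + 0.10590658·0.10570871) = 105.182321
y = r_b·(sin φ − φ·cos φ) = 104.597372·(0.10570871 − 0.10590658·0.99439714) = 0.041370

x=105.182321 y=0.041370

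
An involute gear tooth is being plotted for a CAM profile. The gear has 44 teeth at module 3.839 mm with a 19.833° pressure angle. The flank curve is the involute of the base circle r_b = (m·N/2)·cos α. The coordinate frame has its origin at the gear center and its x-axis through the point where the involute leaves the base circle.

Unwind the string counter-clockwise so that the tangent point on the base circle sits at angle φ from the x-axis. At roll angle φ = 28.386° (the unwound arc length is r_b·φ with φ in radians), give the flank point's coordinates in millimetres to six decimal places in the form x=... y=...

pitch radius r_p = m·N/2 = 3.839·44/2 = 84.458000
base radius r_b = r_p·cos α = 84.458000·cos 19.833° = 79.448417
roll angle φ = 28.386° = 0.49542916 rad
x = r_b·(cos φ + φ·sin φ) = 79.448417·(0.87976476 + 0.49542916·0.47540926) = 88.608531
y = r_b·(sin φ − φ·cos φ) = 79.448417·(0.47540926 − 0.49542916·0.87976476) = 3.142037

x=88.608531 y=3.142037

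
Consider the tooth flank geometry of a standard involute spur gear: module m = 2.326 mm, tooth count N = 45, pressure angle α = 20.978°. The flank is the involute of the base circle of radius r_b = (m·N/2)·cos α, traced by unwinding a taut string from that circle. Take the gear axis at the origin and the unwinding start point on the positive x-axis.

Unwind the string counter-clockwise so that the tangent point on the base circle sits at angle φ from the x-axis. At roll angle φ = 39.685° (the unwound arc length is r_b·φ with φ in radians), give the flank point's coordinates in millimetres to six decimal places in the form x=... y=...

pitch radius r_p = m·N/2 = 2.326·45/2 = 52.335000
base radius r_b = r_p·cos α = 52.335000·cos 20.978° = 48.866129
roll angle φ = 39.685° = 0.69263391 rad
x = r_b·(cos φ + φ·sin φ) = 48.866129·(0.76956676 + 0.69263391·0.63856637) = 59.218882
y = r_b·(sin φ − φ·cos φ) = 48.866129·(0.63856637 − 0.69263391·0.76956676) = 5.157250

x=59.218882 y=5.157250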